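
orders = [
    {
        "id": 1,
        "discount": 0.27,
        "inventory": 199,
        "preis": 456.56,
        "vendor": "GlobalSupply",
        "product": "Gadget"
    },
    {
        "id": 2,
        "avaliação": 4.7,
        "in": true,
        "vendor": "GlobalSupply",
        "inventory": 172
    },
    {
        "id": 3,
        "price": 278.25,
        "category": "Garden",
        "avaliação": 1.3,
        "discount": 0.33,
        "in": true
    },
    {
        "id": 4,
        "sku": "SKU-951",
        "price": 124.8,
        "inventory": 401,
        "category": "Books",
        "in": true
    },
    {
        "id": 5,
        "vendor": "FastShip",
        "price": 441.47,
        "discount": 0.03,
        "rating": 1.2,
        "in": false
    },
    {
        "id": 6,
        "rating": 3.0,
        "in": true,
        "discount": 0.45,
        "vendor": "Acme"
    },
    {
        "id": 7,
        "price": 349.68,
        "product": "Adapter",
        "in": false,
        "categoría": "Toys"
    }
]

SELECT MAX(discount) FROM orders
0.45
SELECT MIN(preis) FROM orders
456.56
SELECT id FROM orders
[1, 2, 3, 4, 5, 6, 7]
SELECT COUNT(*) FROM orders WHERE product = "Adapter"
1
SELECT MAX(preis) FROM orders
456.56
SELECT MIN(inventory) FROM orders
172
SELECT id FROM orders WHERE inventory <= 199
[1, 2]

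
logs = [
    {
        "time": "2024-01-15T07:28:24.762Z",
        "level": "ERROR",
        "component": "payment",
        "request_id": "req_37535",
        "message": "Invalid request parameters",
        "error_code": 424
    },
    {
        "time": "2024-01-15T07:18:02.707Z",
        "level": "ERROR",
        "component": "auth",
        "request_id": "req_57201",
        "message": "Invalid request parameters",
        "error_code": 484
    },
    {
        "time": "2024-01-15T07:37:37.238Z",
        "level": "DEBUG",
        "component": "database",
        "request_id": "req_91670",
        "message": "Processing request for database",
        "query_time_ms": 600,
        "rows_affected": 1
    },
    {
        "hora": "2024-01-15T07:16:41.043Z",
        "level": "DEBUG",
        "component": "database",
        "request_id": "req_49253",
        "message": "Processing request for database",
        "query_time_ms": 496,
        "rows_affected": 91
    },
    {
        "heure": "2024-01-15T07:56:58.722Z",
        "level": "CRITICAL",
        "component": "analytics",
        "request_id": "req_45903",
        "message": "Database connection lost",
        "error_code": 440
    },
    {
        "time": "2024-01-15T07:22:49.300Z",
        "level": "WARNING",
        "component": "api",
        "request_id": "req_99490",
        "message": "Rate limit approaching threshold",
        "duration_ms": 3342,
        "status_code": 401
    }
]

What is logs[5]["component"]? "api"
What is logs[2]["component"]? "database"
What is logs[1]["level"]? "ERROR"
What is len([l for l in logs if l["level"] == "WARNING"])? 1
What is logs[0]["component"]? "payment"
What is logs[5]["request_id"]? "req_99490"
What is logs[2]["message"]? "Processing request for database"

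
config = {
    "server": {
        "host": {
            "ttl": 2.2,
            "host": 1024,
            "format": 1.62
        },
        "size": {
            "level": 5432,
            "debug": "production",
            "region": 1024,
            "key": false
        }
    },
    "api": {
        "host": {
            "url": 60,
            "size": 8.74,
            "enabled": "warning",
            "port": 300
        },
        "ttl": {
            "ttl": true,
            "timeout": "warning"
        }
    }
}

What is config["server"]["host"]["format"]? 1.62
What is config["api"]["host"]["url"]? 60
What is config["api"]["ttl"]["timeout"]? "warning"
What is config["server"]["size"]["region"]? 1024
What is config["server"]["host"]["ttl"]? 2.2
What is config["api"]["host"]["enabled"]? "warning"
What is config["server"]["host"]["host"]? 1024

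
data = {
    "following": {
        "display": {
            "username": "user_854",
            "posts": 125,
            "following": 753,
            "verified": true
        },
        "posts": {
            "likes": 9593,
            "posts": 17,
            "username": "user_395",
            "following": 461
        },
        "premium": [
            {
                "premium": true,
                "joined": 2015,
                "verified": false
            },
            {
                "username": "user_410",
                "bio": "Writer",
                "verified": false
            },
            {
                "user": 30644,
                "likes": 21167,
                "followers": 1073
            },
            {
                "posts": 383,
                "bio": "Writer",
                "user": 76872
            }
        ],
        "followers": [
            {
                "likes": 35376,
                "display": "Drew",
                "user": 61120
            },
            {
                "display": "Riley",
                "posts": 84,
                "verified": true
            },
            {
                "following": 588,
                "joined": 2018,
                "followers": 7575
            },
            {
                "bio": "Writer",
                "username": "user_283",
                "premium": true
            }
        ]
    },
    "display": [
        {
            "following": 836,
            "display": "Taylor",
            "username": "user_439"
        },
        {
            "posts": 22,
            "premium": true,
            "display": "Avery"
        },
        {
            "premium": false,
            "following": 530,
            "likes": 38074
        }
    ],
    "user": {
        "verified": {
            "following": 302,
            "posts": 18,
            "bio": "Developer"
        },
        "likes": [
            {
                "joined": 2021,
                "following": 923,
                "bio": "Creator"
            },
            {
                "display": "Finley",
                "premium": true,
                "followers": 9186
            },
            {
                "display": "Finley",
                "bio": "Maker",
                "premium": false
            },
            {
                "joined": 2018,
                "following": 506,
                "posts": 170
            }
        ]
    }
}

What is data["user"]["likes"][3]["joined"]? 2018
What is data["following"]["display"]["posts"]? 125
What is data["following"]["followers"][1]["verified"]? True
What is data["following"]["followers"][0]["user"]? 61120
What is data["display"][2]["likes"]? 38074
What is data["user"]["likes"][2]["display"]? "Finley"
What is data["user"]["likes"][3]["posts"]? 170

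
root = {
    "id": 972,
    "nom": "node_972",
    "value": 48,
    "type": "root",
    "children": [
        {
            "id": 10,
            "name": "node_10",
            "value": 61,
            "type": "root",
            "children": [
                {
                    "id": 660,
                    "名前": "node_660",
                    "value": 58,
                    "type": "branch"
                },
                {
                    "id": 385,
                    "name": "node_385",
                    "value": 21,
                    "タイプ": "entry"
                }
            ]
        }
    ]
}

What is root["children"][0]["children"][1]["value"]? 21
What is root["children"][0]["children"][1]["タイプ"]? "entry"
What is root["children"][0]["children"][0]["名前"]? "node_660"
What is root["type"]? "root"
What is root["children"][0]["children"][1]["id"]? 385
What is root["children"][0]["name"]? "node_10"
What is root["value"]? 48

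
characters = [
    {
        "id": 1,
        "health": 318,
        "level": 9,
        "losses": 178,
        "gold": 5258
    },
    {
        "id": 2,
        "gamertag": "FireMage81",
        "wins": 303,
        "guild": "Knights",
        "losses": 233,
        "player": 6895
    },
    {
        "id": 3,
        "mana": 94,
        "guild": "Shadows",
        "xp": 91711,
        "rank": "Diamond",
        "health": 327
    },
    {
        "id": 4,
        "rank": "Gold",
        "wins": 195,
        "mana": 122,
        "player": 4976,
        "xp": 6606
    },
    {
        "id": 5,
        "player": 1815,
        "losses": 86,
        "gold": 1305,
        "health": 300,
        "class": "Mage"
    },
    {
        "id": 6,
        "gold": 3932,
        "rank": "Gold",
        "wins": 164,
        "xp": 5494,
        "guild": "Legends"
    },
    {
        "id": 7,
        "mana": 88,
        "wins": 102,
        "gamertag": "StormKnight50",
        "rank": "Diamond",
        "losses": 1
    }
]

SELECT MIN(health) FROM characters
300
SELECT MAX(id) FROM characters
7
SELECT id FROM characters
[1, 2, 3, 4, 5, 6, 7]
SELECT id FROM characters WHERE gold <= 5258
[1, 5, 6]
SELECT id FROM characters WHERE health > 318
[3]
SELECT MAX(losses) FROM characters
233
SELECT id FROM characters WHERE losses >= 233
[2]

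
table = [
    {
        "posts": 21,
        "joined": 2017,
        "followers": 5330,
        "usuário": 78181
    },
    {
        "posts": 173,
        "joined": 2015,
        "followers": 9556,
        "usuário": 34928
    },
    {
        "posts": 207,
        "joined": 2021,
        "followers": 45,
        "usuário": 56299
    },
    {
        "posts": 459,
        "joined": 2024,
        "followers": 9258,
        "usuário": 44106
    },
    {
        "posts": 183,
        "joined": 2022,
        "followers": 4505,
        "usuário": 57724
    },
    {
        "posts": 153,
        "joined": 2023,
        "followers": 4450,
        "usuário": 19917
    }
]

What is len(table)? 6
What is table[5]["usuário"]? 19917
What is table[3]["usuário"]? 44106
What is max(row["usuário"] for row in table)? 78181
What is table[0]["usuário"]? 78181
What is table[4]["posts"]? 183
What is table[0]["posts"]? 21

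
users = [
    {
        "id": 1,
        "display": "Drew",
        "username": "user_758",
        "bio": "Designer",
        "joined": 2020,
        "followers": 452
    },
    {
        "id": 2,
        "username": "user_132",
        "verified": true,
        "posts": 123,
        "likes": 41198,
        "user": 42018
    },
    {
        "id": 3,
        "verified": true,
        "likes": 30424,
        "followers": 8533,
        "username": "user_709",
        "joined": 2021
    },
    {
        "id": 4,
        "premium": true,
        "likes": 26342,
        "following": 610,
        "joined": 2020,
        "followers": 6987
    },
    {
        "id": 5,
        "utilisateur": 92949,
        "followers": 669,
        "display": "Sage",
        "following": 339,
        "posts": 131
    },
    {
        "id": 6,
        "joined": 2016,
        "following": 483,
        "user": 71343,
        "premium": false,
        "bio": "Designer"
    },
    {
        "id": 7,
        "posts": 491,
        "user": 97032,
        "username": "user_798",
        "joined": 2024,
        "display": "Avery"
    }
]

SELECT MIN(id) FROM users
1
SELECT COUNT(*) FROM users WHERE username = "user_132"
1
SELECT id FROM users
[1, 2, 3, 4, 5, 6, 7]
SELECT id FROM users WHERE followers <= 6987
[1, 4, 5]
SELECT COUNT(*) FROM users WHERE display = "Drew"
1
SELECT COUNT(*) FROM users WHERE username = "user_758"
1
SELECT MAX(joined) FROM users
2024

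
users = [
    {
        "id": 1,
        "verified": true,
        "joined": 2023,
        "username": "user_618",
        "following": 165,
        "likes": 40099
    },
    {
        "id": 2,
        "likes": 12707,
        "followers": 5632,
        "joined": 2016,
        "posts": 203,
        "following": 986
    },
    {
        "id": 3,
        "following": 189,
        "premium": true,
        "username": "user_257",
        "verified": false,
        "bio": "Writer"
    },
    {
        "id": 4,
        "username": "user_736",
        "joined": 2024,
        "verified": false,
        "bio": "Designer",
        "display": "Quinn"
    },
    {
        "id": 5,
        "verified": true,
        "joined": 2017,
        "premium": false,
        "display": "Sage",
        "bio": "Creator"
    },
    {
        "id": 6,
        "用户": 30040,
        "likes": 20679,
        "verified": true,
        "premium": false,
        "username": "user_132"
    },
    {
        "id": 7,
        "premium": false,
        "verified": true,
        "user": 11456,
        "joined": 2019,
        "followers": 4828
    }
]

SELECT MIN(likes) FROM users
12707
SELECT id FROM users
[1, 2, 3, 4, 5, 6, 7]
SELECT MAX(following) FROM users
986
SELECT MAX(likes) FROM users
40099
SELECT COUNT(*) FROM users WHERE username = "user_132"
1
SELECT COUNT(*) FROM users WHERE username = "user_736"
1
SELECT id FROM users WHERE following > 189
[2]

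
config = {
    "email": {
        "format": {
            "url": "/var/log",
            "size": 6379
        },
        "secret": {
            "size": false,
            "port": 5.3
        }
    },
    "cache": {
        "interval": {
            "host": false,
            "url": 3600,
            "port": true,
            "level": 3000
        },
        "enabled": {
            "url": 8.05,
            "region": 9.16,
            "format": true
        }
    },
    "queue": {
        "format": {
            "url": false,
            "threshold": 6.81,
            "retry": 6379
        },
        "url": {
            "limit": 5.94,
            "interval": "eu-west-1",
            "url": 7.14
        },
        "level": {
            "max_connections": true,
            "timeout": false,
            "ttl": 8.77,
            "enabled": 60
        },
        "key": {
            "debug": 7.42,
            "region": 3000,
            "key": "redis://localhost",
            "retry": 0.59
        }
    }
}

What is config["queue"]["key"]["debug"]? 7.42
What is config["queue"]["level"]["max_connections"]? True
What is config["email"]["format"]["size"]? 6379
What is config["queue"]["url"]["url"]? 7.14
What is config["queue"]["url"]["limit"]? 5.94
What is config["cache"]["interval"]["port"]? True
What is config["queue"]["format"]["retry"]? 6379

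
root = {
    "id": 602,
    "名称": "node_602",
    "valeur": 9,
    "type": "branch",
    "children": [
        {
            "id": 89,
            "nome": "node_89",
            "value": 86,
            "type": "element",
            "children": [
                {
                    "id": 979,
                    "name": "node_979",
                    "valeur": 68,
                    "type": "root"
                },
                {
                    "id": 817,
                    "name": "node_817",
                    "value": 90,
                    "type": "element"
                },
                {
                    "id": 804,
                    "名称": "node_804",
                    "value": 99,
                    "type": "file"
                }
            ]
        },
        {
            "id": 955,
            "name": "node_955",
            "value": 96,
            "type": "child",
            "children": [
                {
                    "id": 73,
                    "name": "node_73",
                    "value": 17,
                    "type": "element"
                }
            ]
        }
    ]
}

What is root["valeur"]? 9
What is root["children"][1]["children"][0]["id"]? 73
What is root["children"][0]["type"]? "element"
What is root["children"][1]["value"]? 96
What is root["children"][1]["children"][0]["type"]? "element"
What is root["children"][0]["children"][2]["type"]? "file"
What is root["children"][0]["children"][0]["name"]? "node_979"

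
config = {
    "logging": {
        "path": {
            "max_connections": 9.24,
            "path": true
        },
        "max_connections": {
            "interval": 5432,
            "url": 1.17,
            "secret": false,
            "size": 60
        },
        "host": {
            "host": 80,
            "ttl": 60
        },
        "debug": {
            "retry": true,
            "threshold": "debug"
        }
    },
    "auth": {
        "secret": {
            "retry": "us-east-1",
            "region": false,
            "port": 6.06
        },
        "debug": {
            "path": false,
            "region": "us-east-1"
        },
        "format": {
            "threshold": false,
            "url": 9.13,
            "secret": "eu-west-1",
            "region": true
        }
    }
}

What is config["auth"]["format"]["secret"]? "eu-west-1"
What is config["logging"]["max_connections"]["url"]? 1.17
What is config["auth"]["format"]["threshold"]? False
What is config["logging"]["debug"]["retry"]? True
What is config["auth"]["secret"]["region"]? False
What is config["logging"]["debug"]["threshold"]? "debug"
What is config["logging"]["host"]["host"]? 80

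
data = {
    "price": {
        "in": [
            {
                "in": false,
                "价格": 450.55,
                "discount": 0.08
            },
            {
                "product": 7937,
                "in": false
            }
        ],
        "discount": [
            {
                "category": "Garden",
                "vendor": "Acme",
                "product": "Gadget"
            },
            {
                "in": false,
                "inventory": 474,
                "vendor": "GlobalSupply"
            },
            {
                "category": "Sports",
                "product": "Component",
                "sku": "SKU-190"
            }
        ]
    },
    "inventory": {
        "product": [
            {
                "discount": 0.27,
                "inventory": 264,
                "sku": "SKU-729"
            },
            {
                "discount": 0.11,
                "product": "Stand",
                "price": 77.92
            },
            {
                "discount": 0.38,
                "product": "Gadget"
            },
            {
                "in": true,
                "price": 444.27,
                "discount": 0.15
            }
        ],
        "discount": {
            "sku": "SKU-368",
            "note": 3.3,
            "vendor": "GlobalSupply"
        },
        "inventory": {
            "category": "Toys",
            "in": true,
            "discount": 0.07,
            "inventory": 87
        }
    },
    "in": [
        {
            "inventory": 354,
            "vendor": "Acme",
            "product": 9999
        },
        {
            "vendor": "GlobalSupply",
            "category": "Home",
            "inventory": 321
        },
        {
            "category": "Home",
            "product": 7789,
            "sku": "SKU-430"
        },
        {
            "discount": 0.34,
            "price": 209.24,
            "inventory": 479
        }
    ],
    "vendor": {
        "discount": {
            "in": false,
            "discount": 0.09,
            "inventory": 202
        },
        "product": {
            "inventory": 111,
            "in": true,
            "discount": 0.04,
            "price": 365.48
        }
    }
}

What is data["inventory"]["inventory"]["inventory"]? 87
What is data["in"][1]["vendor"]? "GlobalSupply"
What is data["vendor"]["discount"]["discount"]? 0.09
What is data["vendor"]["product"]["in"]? True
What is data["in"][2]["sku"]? "SKU-430"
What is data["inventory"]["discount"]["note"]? 3.3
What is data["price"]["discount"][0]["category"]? "Garden"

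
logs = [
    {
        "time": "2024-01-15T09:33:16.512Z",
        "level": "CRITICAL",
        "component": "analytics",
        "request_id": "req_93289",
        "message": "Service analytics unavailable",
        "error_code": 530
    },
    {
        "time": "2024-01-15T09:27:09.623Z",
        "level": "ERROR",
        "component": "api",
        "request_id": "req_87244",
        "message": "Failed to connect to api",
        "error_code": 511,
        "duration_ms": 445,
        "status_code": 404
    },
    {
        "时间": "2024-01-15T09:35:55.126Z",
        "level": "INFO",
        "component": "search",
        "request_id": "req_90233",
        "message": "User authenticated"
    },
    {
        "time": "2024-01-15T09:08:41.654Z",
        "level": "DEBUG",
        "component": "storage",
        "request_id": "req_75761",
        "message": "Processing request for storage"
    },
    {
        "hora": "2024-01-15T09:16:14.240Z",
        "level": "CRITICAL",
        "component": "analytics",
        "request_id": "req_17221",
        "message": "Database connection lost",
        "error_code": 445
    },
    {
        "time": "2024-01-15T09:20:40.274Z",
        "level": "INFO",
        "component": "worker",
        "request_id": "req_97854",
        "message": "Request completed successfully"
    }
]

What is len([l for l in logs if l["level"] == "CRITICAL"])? 2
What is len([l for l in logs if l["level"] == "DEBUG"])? 1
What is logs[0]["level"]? "CRITICAL"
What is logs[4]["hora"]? "2024-01-15T09:16:14.240Z"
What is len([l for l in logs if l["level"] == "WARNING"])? 0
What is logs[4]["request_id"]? "req_17221"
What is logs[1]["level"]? "ERROR"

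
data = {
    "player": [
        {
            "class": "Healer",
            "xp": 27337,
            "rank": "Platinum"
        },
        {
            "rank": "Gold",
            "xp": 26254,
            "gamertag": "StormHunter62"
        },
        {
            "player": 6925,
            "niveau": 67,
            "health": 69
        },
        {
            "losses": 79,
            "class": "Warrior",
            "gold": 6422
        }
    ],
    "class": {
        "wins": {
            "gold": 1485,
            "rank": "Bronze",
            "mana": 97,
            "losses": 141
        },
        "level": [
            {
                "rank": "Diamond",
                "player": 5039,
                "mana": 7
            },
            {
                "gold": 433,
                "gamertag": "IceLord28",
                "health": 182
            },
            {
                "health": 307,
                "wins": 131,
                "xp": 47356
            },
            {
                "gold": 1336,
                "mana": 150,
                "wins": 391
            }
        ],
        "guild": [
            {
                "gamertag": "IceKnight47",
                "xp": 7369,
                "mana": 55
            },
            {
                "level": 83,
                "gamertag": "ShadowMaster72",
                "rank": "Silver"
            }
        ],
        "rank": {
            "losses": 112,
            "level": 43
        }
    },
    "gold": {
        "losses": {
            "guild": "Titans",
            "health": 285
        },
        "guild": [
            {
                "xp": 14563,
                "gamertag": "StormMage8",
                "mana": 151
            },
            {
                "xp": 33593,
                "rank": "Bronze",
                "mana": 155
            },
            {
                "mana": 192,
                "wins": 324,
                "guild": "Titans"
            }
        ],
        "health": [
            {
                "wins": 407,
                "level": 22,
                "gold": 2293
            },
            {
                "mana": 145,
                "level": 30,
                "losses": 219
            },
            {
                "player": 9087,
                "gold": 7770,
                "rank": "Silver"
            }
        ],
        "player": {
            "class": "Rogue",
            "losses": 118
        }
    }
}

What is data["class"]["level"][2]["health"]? 307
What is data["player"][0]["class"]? "Healer"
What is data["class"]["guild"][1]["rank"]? "Silver"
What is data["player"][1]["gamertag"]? "StormHunter62"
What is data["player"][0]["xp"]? 27337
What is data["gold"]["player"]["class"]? "Rogue"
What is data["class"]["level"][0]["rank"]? "Diamond"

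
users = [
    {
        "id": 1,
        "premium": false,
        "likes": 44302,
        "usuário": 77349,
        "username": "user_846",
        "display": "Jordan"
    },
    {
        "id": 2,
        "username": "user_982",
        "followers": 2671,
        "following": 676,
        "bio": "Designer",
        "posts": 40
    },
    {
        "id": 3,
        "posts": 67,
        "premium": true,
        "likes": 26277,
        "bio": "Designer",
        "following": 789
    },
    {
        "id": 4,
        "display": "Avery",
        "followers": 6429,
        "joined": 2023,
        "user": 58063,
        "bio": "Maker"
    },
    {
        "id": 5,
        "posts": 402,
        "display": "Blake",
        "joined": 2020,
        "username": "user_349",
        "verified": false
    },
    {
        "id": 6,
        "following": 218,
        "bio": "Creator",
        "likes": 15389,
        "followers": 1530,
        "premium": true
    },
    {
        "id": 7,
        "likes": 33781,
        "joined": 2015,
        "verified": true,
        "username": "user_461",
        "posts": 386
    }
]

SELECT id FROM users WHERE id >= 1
[1, 2, 3, 4, 5, 6, 7]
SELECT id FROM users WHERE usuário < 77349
[]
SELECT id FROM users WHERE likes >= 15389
[1, 3, 6, 7]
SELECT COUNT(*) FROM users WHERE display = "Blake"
1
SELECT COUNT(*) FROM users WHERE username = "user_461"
1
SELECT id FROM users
[1, 2, 3, 4, 5, 6, 7]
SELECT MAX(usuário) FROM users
77349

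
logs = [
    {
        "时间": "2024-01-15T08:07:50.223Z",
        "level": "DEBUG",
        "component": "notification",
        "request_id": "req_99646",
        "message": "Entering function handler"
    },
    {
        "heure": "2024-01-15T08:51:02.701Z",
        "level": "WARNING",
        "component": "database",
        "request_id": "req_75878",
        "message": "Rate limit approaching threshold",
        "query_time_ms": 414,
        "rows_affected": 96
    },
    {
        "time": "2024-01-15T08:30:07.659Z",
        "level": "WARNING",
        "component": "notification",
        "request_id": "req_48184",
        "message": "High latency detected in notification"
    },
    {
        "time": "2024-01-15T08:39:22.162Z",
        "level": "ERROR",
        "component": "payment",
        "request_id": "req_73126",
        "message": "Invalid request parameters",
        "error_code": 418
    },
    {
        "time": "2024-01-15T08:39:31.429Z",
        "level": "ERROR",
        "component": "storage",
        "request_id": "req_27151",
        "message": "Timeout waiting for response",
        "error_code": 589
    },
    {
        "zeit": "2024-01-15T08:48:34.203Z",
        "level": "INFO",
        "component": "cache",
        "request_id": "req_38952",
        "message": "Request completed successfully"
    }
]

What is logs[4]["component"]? "storage"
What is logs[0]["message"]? "Entering function handler"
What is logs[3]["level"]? "ERROR"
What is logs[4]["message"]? "Timeout waiting for response"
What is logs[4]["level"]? "ERROR"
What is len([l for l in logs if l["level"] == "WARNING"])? 2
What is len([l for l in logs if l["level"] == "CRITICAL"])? 0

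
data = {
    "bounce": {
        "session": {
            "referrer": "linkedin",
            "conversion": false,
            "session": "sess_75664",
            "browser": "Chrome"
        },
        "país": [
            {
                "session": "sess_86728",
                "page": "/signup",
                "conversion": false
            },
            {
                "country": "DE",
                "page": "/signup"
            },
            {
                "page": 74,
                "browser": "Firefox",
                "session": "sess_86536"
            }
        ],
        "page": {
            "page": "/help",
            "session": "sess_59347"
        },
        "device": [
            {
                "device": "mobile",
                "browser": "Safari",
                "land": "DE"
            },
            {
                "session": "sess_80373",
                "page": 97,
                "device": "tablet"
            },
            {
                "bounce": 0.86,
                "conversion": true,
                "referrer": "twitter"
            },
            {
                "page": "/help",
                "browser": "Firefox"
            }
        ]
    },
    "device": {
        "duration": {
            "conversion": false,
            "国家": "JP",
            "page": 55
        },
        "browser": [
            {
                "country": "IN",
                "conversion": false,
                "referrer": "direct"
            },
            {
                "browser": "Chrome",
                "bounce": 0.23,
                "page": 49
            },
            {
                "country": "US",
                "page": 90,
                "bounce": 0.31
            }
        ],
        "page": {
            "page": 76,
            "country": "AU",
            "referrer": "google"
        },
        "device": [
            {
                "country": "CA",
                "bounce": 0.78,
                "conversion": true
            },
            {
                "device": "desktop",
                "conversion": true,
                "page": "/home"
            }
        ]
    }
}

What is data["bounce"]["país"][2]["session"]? "sess_86536"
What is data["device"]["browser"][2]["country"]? "US"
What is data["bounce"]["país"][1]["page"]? "/signup"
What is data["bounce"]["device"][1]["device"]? "tablet"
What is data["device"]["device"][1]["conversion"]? True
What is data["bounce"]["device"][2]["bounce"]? 0.86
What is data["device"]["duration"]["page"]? 55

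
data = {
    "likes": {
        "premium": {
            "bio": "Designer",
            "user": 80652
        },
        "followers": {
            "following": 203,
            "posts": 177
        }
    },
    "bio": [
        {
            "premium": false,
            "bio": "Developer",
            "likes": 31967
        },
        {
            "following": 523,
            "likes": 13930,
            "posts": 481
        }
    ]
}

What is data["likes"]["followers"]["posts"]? 177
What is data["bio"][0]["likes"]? 31967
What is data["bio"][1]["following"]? 523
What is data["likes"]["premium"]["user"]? 80652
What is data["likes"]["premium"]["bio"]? "Designer"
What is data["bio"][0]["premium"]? False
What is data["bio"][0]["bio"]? "Developer"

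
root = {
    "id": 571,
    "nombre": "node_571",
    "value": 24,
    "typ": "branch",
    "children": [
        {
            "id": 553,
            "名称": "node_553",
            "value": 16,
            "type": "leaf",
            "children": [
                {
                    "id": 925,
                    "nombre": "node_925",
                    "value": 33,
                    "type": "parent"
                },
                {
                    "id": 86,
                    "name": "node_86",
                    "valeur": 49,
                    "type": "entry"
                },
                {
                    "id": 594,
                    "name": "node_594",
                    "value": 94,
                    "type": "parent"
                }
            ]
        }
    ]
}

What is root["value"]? 24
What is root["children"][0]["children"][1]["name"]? "node_86"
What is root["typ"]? "branch"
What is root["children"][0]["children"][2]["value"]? 94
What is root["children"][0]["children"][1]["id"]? 86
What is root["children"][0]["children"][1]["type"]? "entry"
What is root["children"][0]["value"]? 16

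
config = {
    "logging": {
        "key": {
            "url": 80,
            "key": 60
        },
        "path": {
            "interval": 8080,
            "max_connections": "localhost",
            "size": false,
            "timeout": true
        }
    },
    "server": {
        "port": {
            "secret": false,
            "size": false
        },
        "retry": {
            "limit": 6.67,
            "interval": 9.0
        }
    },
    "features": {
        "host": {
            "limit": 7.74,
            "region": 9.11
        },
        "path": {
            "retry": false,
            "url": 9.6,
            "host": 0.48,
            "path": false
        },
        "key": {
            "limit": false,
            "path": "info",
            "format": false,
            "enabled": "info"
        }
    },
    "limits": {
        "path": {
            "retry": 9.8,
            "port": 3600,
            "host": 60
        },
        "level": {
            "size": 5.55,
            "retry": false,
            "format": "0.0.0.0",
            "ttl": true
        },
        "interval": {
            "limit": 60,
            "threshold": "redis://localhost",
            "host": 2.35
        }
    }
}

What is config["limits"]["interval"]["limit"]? 60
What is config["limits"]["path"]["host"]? 60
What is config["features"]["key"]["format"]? False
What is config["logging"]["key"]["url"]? 80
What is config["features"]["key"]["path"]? "info"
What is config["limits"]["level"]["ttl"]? True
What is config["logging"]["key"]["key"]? 60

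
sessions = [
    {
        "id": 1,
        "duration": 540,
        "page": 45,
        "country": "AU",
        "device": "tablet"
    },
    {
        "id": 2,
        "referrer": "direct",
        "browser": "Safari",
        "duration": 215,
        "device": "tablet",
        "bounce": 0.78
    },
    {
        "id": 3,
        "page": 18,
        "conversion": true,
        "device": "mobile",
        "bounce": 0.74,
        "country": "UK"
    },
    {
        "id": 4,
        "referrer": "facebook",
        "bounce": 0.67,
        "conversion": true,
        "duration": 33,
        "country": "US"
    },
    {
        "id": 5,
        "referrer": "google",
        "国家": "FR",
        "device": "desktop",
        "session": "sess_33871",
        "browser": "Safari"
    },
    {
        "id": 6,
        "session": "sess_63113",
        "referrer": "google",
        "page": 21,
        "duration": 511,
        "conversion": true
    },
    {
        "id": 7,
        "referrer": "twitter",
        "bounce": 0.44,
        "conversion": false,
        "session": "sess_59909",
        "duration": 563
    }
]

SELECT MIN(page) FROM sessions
18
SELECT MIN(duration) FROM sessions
33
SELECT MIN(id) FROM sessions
1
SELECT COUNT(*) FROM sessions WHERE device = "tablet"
2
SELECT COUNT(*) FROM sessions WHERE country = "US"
1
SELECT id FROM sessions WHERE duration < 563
[1, 2, 4, 6]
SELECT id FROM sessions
[1, 2, 3, 4, 5, 6, 7]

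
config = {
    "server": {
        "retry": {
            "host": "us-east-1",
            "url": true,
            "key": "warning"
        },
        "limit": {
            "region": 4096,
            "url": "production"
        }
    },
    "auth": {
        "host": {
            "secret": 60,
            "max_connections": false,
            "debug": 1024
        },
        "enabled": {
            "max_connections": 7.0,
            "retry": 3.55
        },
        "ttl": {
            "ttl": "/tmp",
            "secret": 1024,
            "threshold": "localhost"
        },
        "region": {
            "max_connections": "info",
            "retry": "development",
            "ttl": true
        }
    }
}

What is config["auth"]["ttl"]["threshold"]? "localhost"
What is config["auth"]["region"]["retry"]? "development"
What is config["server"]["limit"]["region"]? 4096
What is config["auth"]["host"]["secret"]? 60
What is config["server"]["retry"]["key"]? "warning"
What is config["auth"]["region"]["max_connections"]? "info"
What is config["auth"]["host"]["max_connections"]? False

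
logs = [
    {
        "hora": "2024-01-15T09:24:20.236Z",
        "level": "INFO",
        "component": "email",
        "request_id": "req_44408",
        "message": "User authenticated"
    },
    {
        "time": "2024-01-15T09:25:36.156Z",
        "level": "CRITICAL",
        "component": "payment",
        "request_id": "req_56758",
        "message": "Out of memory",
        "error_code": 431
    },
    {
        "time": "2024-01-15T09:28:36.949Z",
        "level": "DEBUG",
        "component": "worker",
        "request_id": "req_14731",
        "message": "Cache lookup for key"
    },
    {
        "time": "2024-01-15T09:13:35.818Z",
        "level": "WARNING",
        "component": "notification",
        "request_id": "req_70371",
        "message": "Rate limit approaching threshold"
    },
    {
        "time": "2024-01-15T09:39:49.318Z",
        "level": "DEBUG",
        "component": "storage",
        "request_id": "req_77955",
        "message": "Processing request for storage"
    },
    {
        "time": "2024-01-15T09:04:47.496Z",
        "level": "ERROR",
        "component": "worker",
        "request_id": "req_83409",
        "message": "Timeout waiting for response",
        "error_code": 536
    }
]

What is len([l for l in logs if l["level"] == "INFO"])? 1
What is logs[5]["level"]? "ERROR"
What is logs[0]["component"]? "email"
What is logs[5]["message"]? "Timeout waiting for response"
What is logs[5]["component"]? "worker"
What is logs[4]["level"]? "DEBUG"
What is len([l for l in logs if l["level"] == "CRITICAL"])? 1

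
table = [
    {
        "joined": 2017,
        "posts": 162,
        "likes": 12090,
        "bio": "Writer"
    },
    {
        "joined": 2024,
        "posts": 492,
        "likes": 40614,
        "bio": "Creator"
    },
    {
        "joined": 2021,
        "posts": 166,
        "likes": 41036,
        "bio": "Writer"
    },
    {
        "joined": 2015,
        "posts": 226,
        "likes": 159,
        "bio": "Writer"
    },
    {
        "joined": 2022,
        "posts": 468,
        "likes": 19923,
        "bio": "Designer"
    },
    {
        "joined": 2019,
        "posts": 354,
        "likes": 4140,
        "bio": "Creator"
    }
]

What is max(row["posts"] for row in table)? 492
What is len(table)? 6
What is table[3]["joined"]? 2015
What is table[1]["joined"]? 2024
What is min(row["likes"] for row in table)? 159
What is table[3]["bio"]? "Writer"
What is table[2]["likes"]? 41036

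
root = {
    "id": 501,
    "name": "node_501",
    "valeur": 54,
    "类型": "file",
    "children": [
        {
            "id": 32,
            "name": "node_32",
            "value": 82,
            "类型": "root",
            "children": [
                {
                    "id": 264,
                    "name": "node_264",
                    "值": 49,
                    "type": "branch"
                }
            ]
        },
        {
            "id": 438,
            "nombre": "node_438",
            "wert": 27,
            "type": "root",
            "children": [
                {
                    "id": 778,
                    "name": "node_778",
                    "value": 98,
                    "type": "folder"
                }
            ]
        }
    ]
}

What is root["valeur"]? 54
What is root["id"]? 501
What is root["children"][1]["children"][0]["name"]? "node_778"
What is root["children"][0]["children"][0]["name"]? "node_264"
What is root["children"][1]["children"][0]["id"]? 778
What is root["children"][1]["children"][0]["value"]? 98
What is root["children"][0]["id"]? 32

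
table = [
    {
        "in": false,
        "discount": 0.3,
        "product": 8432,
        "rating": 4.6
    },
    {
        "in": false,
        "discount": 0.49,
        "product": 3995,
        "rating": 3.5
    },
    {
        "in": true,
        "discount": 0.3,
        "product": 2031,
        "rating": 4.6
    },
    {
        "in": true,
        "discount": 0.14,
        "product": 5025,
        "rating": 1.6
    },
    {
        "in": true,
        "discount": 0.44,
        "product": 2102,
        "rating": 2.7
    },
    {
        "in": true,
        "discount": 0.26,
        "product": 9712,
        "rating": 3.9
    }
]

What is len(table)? 6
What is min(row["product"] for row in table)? 2031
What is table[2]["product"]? 2031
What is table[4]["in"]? True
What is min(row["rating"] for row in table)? 1.6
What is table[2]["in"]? True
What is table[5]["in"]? True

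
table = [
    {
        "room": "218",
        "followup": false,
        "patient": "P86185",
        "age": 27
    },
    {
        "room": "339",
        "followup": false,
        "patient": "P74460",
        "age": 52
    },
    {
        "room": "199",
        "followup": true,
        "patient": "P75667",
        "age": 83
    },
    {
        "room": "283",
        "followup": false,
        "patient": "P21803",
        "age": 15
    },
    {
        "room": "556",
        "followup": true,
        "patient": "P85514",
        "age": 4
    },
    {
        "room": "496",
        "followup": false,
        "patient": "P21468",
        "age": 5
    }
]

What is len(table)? 6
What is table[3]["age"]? 15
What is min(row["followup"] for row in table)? False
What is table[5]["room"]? "496"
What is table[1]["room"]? "339"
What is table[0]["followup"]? False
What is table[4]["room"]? "556"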